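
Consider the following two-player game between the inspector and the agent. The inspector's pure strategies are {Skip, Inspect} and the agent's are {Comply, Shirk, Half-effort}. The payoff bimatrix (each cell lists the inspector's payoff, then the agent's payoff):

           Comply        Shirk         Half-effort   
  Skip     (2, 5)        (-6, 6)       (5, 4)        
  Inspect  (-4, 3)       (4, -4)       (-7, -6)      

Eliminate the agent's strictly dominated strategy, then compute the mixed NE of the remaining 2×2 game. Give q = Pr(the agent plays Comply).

The agent's strategy Half-effort is strictly dominated by Shirk: 6 > 4 and -4 > -6. Eliminate Half-effort.
Set the inspector's expected payoff from Skip equal to that from Inspect:
  the inspector's expected payoff from Skip: q·2 + (1−q)·(-6) = 8q - 6
  the inspector's expected payoff from Inspect: q·(-4) + (1−q)·4 = -8q + 4
  8q - 6 = -8q + 4  ⇒  16q = 10  ⇒  q = 5/8.

q = 5/8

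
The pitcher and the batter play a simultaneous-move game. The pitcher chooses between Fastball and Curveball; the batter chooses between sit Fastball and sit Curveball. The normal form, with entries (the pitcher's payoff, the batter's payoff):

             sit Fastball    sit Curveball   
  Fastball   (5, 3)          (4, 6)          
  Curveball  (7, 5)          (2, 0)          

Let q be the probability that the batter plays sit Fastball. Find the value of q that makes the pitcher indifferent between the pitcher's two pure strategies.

Set the pitcher's expected payoff from Fastball equal to that from Curveball:
  the pitcher's payoff to Fastball: q·5 + (1−q)·4 = q + 4
  the pitcher's payoff to Curveball: q·7 + (1−q)·2 = 5q + 2
  q + 4 = 5q + 2  ⇒  -4q = -2  ⇒  q = 1/2.

q = 1/2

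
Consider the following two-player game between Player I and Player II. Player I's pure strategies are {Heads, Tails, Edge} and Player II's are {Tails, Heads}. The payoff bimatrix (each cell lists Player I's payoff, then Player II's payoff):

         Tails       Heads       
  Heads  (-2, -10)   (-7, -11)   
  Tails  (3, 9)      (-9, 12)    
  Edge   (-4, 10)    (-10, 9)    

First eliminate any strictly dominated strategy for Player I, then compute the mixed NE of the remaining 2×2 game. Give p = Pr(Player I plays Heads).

Player I's strategy Edge is strictly dominated by Heads: -2 > -4 and -7 > -10. Eliminate Edge.
Player I's mix must leave Player II indifferent between Tails and Heads.
  Player II's payoff to Tails: p·(-10) + (1−p)·9 = -19p + 9
  Player II's payoff to Heads: p·(-11) + (1−p)·12 = -23p + 12
  -19p + 9 = -23p + 12  ⇒  4p = 3  ⇒  p = 3/4.

p = 3/4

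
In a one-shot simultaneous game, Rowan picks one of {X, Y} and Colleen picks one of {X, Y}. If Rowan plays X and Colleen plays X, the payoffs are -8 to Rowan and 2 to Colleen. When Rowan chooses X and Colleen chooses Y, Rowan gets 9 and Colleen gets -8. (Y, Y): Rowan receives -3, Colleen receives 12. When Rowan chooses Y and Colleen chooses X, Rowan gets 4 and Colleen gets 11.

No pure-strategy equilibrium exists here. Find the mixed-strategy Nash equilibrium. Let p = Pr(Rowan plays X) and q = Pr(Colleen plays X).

p = 1/11, q = 1/2

For Colleen to be willing to mix, Colleen must be indifferent between X and Y, which pins down Rowan's mix.
  Colleen's payoff to X: p·2 + (1−p)·11 = -9p + 11
  Colleen's payoff to Y: p·(-8) + (1−p)·12 = -20p + 12
  -9p + 11 = -20p + 12  ⇒  11p = 1  ⇒  p = 1/11.
Set Rowan's expected payoff from X equal to that from Y:
  Rowan's payoff to X: q·(-8) + (1−q)·9 = -17q + 9
  Rowan's payoff to Y: q·4 + (1−q)·(-3) = 7q - 3
  -17q + 9 = 7q - 3  ⇒  -24q = -12  ⇒  q = 1/2.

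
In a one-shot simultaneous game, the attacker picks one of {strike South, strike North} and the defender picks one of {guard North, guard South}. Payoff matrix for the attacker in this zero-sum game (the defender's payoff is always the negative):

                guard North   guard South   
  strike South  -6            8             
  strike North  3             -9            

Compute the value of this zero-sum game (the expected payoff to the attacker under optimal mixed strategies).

For the attacker to be willing to mix, the attacker must be indifferent between strike South and strike North, which pins down the defender's mix.
  the attacker's payoff from strike South: q·(-6) + (1−q)·8 = -14q + 8
  the attacker's payoff from strike North: q·3 + (1−q)·(-9) = 12q - 9
  -14q + 8 = 12q - 9  ⇒  -26q = -17  ⇒  q = 17/26.
The value is the attacker's expected payoff against this mix (using strike South): (17/26)·(-6) + (9/26)·8 = -15/13.

v = -15/13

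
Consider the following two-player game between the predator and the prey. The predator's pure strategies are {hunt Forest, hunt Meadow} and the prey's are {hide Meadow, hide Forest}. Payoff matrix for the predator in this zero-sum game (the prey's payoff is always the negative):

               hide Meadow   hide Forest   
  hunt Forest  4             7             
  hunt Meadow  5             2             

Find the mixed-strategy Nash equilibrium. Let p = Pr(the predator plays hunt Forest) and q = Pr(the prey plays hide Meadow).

The predator's mix must leave the prey indifferent between hide Meadow and hide Forest.
  the prey's payoff from hide Meadow: p·(-4) + (1−p)·(-5) = p - 5
  the prey's payoff from hide Forest: p·(-7) + (1−p)·(-2) = -5p - 2
  p - 5 = -5p - 2  ⇒  6p = 3  ⇒  p = 1/2.
Set the predator's expected payoff from hunt Forest equal to that from hunt Meadow:
  the predator's payoff from hunt Forest: q·4 + (1−q)·7 = -3q + 7
  the predator's payoff from hunt Meadow: q·5 + (1−q)·2 = 3q + 2
  -3q + 7 = 3q + 2  ⇒  -6q = -5  ⇒  q = 5/6.

p = 1/2, q = 5/6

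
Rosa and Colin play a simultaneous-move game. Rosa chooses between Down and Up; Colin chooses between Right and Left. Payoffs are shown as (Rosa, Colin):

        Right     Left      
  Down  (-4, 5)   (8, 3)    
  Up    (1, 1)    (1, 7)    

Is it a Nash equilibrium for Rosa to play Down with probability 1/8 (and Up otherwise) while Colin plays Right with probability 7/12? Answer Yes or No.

No

Given Rosa's mix p = 1/8, Colin's payoff from Right is 3/2 but from Left is 13/2. Colin strictly prefers Left, so Colin would not mix.
So the proposed profile is not a Nash equilibrium.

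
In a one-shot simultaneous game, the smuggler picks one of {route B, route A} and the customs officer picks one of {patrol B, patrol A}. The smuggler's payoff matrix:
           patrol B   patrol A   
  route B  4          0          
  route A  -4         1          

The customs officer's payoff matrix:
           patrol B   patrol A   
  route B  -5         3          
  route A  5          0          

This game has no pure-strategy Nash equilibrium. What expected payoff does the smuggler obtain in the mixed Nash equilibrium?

4/9

In a mixed equilibrium the smuggler is indifferent between route B and route A; this condition fixes q.
  the smuggler's expected payoff from route B: q·4 + (1−q)·0 = 4q
  the smuggler's expected payoff from route A: q·(-4) + (1−q)·1 = -5q + 1
  4q = -5q + 1  ⇒  9q = 1  ⇒  q = 1/9.
At equilibrium the smuggler is indifferent across rows, so the smuggler's payoff equals the payoff from route B: (1/9)·4 + (8/9)·0 = 4/9.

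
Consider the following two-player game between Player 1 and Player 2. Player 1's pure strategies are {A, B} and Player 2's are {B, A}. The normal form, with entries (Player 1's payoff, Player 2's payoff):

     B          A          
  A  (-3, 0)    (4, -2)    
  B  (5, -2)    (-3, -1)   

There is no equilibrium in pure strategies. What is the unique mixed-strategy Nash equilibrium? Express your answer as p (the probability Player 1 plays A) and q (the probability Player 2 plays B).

Player 2's indifference between B and A determines Player 1's mixing probability p:
  Player 2's payoff from B: p·0 + (1−p)·(-2) = 2p - 2
  Player 2's payoff from A: p·(-2) + (1−p)·(-1) = -p - 1
  2p - 2 = -p - 1  ⇒  3p = 1  ⇒  p = 1/3.
Player 1's indifference between A and B determines Player 2's mixing probability q:
  Player 1's expected payoff from A: q·(-3) + (1−q)·4 = -7q + 4
  Player 1's expected payoff from B: q·5 + (1−q)·(-3) = 8q - 3
  -7q + 4 = 8q - 3  ⇒  -15q = -7  ⇒  q = 7/15.

p = 1/3, q = 7/15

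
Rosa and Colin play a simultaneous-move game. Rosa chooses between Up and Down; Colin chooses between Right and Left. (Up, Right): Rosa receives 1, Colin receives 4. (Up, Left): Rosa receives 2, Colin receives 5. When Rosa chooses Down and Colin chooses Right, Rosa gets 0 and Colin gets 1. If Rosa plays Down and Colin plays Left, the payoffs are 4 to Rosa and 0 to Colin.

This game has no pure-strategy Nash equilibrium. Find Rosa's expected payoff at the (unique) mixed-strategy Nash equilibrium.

For Rosa to be willing to mix, Rosa must be indifferent between Up and Down, which pins down Colin's mix.
  Rosa's payoff from Up: q·1 + (1−q)·2 = -q + 2
  Rosa's payoff from Down: q·0 + (1−q)·4 = -4q + 4
  -q + 2 = -4q + 4  ⇒  3q = 2  ⇒  q = 2/3.
At equilibrium Rosa is indifferent across rows, so Rosa's payoff equals the payoff from Up: (2/3)·1 + (1/3)·2 = 4/3.

4/3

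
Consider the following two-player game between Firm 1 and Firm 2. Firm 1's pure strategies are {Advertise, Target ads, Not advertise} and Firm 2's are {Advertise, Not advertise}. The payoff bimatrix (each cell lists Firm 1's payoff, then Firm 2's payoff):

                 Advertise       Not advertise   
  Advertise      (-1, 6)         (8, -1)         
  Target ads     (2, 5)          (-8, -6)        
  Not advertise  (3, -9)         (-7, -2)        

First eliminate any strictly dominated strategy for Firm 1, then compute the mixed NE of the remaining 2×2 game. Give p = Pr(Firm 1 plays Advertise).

p = 1/2

Firm 1's strategy Target ads is strictly dominated by Not advertise: 3 > 2 and -7 > -8. Eliminate Target ads.
Firm 1's mix must leave Firm 2 indifferent between Advertise and Not advertise.
  Firm 2's payoff from Advertise: p·6 + (1−p)·(-9) = 15p - 9
  Firm 2's payoff from Not advertise: p·(-1) + (1−p)·(-2) = p - 2
  15p - 9 = p - 2  ⇒  14p = 7  ⇒  p = 1/2.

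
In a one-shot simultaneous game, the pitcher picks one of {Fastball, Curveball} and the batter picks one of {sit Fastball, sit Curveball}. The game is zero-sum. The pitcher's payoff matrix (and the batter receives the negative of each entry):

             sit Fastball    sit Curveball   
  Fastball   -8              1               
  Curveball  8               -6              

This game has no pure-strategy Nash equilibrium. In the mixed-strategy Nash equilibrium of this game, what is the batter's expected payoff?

Set the batter's expected payoff from sit Fastball equal to that from sit Curveball:
  the batter's expected payoff from sit Fastball: p·8 + (1−p)·(-8) = 16p - 8
  the batter's expected payoff from sit Curveball: p·(-1) + (1−p)·6 = -7p + 6
  16p - 8 = -7p + 6  ⇒  23p = 14  ⇒  p = 14/23.
At equilibrium the batter is indifferent across columns, so the batter's payoff equals the payoff from sit Fastball: (14/23)·8 + (9/23)·(-8) = 40/23.

40/23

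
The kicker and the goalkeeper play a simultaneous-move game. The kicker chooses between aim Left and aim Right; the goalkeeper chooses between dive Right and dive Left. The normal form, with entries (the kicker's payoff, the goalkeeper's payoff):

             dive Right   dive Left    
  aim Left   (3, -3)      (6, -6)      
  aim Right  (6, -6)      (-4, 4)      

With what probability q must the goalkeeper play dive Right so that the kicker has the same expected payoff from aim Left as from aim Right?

q = 10/13

The kicker's indifference between aim Left and aim Right determines the goalkeeper's mixing probability q:
  the kicker's payoff from aim Left: q·3 + (1−q)·6 = -3q + 6
  the kicker's payoff from aim Right: q·6 + (1−q)·(-4) = 10q - 4
  -3q + 6 = 10q - 4  ⇒  -13q = -10  ⇒  q = 10/13.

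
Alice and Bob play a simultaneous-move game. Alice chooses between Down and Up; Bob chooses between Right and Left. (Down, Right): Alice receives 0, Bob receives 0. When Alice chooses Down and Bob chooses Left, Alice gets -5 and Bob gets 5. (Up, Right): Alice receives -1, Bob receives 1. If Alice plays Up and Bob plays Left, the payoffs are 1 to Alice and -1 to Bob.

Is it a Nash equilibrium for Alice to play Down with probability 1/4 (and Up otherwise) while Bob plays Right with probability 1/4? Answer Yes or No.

No

Given Alice's mix p = 1/4, Bob's payoff from Right is 3/4 but from Left is 1/2. Bob strictly prefers Right, so Bob would not mix.
So the proposed profile is not a Nash equilibrium.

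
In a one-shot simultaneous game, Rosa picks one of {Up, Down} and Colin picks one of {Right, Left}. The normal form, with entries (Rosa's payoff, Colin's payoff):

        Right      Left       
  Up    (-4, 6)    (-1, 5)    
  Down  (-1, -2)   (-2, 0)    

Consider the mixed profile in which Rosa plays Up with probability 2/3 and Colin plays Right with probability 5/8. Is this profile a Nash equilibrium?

Given Colin's mix q = 5/8, Rosa's payoff from Up is -23/8 but from Down is -11/8. Rosa strictly prefers Down, so Rosa would not mix.
So the proposed profile is not a Nash equilibrium.

No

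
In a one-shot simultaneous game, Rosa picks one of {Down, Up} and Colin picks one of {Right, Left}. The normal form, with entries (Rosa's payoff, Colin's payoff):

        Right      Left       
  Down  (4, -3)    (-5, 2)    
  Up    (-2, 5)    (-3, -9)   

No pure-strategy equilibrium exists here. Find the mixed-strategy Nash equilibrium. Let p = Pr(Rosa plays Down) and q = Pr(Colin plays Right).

p = 14/19, q = 1/4

Set Colin's expected payoff from Right equal to that from Left:
  Colin's payoff to Right: p·(-3) + (1−p)·5 = -8p + 5
  Colin's payoff to Left: p·2 + (1−p)·(-9) = 11p - 9
  -8p + 5 = 11p - 9  ⇒  -19p = -14  ⇒  p = 14/19.
For Rosa to be willing to mix, Rosa must be indifferent between Down and Up, which pins down Colin's mix.
  Rosa's payoff to Down: q·4 + (1−q)·(-5) = 9q - 5
  Rosa's payoff to Up: q·(-2) + (1−q)·(-3) = q - 3
  9q - 5 = q - 3  ⇒  8q = 2  ⇒  q = 1/4.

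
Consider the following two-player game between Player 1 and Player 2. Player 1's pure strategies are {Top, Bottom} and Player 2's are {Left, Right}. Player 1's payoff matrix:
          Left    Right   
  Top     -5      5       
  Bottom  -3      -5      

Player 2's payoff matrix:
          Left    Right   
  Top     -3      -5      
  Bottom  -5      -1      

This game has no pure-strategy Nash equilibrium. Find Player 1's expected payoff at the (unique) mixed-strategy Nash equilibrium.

Player 2's mix must leave Player 1 indifferent between Top and Bottom.
  Player 1's payoff from Top: q·(-5) + (1−q)·5 = -10q + 5
  Player 1's payoff from Bottom: q·(-3) + (1−q)·(-5) = 2q - 5
  -10q + 5 = 2q - 5  ⇒  -12q = -10  ⇒  q = 5/6.
At equilibrium Player 1 is indifferent across rows, so Player 1's payoff equals the payoff from Top: (5/6)·(-5) + (1/6)·5 = -10/3.

-10/3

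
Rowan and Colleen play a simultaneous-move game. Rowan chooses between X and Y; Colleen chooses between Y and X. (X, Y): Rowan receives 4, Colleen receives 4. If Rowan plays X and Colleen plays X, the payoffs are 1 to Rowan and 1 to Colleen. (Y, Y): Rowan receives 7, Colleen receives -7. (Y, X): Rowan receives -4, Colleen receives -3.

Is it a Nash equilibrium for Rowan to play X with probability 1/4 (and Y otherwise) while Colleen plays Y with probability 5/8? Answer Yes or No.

Given Rowan's mix p = 1/4, Colleen's payoff from Y is -17/4 but from X is -2. Colleen strictly prefers X, so Colleen would not mix.
So the proposed profile is not a Nash equilibrium.

No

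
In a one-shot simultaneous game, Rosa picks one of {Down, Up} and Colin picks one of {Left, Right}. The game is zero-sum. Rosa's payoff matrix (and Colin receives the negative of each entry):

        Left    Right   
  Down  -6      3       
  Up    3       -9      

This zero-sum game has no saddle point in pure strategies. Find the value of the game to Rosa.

Rosa's indifference between Down and Up determines Colin's mixing probability q:
  Rosa's expected payoff from Down: q·(-6) + (1−q)·3 = -9q + 3
  Rosa's expected payoff from Up: q·3 + (1−q)·(-9) = 12q - 9
  -9q + 3 = 12q - 9  ⇒  -21q = -12  ⇒  q = 4/7.
The value is Rosa's expected payoff against this mix (using Down): (4/7)·(-6) + (3/7)·3 = -15/7.

v = -15/7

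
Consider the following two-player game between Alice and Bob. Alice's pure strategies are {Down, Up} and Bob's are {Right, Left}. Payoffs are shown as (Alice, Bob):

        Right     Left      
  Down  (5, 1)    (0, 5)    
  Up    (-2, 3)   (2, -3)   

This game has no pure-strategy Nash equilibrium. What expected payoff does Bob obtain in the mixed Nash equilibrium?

9/5

In a mixed equilibrium Bob is indifferent between Right and Left; this condition fixes p.
  Bob's expected payoff from Right: p·1 + (1−p)·3 = -2p + 3
  Bob's expected payoff from Left: p·5 + (1−p)·(-3) = 8p - 3
  -2p + 3 = 8p - 3  ⇒  -10p = -6  ⇒  p = 3/5.
At equilibrium Bob is indifferent across columns, so Bob's payoff equals the payoff from Right: (3/5)·1 + (2/5)·3 = 9/5.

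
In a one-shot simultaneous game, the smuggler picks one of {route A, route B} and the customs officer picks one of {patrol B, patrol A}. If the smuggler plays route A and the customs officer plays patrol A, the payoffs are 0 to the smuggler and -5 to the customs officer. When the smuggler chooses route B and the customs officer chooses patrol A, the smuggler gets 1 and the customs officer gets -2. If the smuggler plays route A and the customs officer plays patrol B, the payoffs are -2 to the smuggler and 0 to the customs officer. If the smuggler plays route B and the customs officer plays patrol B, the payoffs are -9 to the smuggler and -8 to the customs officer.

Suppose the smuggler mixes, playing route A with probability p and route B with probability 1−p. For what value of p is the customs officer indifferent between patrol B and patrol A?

p = 6/11

For the customs officer to be willing to mix, the customs officer must be indifferent between patrol B and patrol A, which pins down the smuggler's mix.
  the customs officer's payoff to patrol B: p·0 + (1−p)·(-8) = 8p - 8
  the customs officer's payoff to patrol A: p·(-5) + (1−p)·(-2) = -3p - 2
  8p - 8 = -3p - 2  ⇒  11p = 6  ⇒  p = 6/11.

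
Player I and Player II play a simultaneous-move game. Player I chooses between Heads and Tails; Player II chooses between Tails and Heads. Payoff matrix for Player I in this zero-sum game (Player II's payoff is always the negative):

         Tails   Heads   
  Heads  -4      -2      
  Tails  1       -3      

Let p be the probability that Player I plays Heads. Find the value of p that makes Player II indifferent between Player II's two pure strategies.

Set Player II's expected payoff from Tails equal to that from Heads:
  Player II's payoff to Tails: p·4 + (1−p)·(-1) = 5p - 1
  Player II's payoff to Heads: p·2 + (1−p)·3 = -p + 3
  5p - 1 = -p + 3  ⇒  6p = 4  ⇒  p = 2/3.

p = 2/3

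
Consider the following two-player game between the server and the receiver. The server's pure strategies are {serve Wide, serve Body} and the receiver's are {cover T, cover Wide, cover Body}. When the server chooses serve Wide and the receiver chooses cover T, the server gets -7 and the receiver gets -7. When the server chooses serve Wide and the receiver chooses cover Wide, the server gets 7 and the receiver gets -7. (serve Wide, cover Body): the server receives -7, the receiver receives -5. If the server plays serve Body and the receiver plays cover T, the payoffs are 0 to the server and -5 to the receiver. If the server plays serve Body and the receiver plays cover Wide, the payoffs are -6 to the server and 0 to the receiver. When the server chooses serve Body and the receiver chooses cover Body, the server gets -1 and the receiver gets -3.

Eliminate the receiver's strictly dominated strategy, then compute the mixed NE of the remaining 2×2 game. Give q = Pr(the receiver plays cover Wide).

The receiver's strategy cover T is strictly dominated by cover Body: -5 > -7 and -3 > -5. Eliminate cover T.
For the server to be willing to mix, the server must be indifferent between serve Wide and serve Body, which pins down the receiver's mix.
  the server's payoff from serve Wide: q·7 + (1−q)·(-7) = 14q - 7
  the server's payoff from serve Body: q·(-6) + (1−q)·(-1) = -5q - 1
  14q - 7 = -5q - 1  ⇒  19q = 6  ⇒  q = 6/19.

q = 6/19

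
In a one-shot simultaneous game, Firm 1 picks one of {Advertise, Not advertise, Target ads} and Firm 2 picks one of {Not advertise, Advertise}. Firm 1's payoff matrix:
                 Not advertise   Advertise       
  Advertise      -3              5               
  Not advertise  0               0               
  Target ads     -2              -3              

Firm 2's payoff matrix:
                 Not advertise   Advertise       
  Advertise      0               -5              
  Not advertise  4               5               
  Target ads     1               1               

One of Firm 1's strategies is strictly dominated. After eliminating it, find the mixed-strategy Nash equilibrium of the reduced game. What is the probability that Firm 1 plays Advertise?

Firm 1's strategy Target ads is strictly dominated by Not advertise: 0 > -2 and 0 > -3. Eliminate Target ads.
Firm 2's indifference between Not advertise and Advertise determines Firm 1's mixing probability p:
  Firm 2's payoff to Not advertise: p·0 + (1−p)·4 = -4p + 4
  Firm 2's payoff to Advertise: p·(-5) + (1−p)·5 = -10p + 5
  -4p + 4 = -10p + 5  ⇒  6p = 1  ⇒  p = 1/6.

p = 1/6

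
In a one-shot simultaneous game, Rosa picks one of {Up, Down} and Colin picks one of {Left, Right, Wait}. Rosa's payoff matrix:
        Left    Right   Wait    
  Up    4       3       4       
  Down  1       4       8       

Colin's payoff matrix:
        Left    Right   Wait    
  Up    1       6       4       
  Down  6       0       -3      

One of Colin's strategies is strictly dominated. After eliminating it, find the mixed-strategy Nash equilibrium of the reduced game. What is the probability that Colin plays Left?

Colin's strategy Wait is strictly dominated by Right: 6 > 4 and 0 > -3. Eliminate Wait.
In a mixed equilibrium Rosa is indifferent between Up and Down; this condition fixes q.
  Rosa's payoff from Up: q·4 + (1−q)·3 = q + 3
  Rosa's payoff from Down: q·1 + (1−q)·4 = -3q + 4
  q + 3 = -3q + 4  ⇒  4q = 1  ⇒  q = 1/4.

q = 1/4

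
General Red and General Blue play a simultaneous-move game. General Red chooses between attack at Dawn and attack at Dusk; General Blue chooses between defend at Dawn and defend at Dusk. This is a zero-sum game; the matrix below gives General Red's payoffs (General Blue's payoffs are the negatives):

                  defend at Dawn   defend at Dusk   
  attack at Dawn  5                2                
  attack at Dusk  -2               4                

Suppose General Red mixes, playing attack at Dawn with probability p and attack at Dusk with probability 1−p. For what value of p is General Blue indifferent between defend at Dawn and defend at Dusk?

In a mixed equilibrium General Blue is indifferent between defend at Dawn and defend at Dusk; this condition fixes p.
  General Blue's payoff from defend at Dawn: p·(-5) + (1−p)·2 = -7p + 2
  General Blue's payoff from defend at Dusk: p·(-2) + (1−p)·(-4) = 2p - 4
  -7p + 2 = 2p - 4  ⇒  -9p = -6  ⇒  p = 2/3.

p = 2/3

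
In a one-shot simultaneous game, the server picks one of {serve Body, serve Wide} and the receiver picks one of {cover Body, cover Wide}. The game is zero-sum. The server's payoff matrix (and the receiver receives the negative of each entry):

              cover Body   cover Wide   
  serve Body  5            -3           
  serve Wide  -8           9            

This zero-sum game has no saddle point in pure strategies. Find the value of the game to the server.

In a mixed equilibrium the server is indifferent between serve Body and serve Wide; this condition fixes q.
  the server's payoff to serve Body: q·5 + (1−q)·(-3) = 8q - 3
  the server's payoff to serve Wide: q·(-8) + (1−q)·9 = -17q + 9
  8q - 3 = -17q + 9  ⇒  25q = 12  ⇒  q = 12/25.
The value is the server's expected payoff against this mix (using serve Body): (12/25)·5 + (13/25)·(-3) = 21/25.

v = 21/25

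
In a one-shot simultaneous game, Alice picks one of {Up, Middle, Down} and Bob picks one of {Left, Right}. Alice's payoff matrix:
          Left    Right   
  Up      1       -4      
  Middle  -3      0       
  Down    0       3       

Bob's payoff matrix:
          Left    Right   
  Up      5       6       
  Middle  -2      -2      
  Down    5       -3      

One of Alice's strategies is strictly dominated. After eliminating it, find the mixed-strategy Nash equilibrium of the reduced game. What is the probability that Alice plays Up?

p = 8/9

Alice's strategy Middle is strictly dominated by Down: 0 > -3 and 3 > 0. Eliminate Middle.
In a mixed equilibrium Bob is indifferent between Left and Right; this condition fixes p.
  Bob's payoff from Left: p·5 + (1−p)·5 = 5
  Bob's payoff from Right: p·6 + (1−p)·(-3) = 9p - 3
  5 = 9p - 3  ⇒  -9p = -8  ⇒  p = 8/9.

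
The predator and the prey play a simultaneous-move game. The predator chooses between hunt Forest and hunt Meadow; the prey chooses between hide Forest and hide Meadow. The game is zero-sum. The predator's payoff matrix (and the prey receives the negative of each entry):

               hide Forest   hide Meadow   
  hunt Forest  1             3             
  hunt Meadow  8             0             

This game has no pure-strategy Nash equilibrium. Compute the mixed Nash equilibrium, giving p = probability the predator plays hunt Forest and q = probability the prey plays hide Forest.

p = 4/5, q = 3/10

For the prey to be willing to mix, the prey must be indifferent between hide Forest and hide Meadow, which pins down the predator's mix.
  the prey's payoff from hide Forest: p·(-1) + (1−p)·(-8) = 7p - 8
  the prey's payoff from hide Meadow: p·(-3) + (1−p)·0 = -3p
  7p - 8 = -3p  ⇒  10p = 8  ⇒  p = 4/5.
In a mixed equilibrium the predator is indifferent between hunt Forest and hunt Meadow; this condition fixes q.
  the predator's payoff from hunt Forest: q·1 + (1−q)·3 = -2q + 3
  the predator's payoff from hunt Meadow: q·8 + (1−q)·0 = 8q
  -2q + 3 = 8q  ⇒  -10q = -3  ⇒  q = 3/10.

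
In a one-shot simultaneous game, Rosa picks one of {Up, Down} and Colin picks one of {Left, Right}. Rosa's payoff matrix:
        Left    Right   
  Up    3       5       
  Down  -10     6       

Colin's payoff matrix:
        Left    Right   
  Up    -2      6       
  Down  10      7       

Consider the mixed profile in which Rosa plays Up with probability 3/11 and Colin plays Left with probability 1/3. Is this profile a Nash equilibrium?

No

Given Colin's mix q = 1/3, Rosa's payoff from Up is 13/3 but from Down is 2/3. Rosa strictly prefers Up, so Rosa would not mix.
So the proposed profile is not a Nash equilibrium.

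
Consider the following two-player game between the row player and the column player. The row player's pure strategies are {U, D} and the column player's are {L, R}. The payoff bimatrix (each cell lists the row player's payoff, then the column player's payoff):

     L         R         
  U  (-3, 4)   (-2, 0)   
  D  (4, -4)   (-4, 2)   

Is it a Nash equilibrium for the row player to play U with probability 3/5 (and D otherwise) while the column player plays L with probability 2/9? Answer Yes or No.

Check the column player's indifference given the row player's mix p = 3/5:
  payoff from L = 4/5; payoff from R = 4/5 — equal.
Check the row player's indifference given the column player's mix q = 2/9:
  payoff from U = -20/9; payoff from D = -20/9 — equal.
Both players are indifferent, so neither can profitably deviate.

Yes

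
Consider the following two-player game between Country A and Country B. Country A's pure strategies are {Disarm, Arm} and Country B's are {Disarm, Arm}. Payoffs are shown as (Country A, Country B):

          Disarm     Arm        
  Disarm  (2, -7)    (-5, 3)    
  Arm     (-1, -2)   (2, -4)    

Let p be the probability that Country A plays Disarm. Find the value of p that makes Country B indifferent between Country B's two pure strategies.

In a mixed equilibrium Country B is indifferent between Disarm and Arm; this condition fixes p.
  Country B's payoff from Disarm: p·(-7) + (1−p)·(-2) = -5p - 2
  Country B's payoff from Arm: p·3 + (1−p)·(-4) = 7p - 4
  -5p - 2 = 7p - 4  ⇒  -12p = -2  ⇒  p = 1/6.

p = 1/6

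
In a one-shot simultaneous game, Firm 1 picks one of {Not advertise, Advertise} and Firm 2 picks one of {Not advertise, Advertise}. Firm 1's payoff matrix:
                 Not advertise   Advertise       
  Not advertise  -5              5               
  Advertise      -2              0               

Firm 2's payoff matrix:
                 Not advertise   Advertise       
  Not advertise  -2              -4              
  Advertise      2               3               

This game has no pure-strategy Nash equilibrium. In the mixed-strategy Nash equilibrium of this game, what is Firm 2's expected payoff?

2/3

Firm 2's indifference between Not advertise and Advertise determines Firm 1's mixing probability p:
  Firm 2's payoff from Not advertise: p·(-2) + (1−p)·2 = -4p + 2
  Firm 2's payoff from Advertise: p·(-4) + (1−p)·3 = -7p + 3
  -4p + 2 = -7p + 3  ⇒  3p = 1  ⇒  p = 1/3.
At equilibrium Firm 2 is indifferent across columns, so Firm 2's payoff equals the payoff from Not advertise: (1/3)·(-2) + (2/3)·2 = 2/3.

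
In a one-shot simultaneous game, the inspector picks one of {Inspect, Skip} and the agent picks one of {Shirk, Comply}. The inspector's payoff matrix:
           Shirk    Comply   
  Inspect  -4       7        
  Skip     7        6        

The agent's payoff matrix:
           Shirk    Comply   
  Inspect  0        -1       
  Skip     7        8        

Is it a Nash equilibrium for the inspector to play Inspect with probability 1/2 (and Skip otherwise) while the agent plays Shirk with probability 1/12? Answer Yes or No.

Check the agent's indifference given the inspector's mix p = 1/2:
  payoff from Shirk = 7/2; payoff from Comply = 7/2 — equal.
Check the inspector's indifference given the agent's mix q = 1/12:
  payoff from Inspect = 73/12; payoff from Skip = 73/12 — equal.
Both players are indifferent, so neither can profitably deviate.

Yes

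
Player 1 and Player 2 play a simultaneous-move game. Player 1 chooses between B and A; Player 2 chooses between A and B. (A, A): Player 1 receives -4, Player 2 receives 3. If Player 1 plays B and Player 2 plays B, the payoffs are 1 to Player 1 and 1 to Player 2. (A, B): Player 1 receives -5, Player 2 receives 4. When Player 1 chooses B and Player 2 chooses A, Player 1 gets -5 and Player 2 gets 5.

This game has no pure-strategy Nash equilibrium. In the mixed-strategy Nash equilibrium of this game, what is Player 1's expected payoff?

-29/7

In a mixed equilibrium Player 1 is indifferent between B and A; this condition fixes q.
  Player 1's payoff to B: q·(-5) + (1−q)·1 = -6q + 1
  Player 1's payoff to A: q·(-4) + (1−q)·(-5) = q - 5
  -6q + 1 = q - 5  ⇒  -7q = -6  ⇒  q = 6/7.
At equilibrium Player 1 is indifferent across rows, so Player 1's payoff equals the payoff from B: (6/7)·(-5) + (1/7)·1 = -29/7.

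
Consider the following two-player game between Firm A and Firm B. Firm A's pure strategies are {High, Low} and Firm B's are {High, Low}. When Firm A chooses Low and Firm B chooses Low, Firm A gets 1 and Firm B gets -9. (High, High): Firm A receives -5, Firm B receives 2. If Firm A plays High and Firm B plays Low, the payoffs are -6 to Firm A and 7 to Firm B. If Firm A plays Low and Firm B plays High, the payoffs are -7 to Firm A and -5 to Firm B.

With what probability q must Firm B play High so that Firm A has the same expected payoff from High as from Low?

For Firm A to be willing to mix, Firm A must be indifferent between High and Low, which pins down Firm B's mix.
  Firm A's expected payoff from High: q·(-5) + (1−q)·(-6) = q - 6
  Firm A's expected payoff from Low: q·(-7) + (1−q)·1 = -8q + 1
  q - 6 = -8q + 1  ⇒  9q = 7  ⇒  q = 7/9.

q = 7/9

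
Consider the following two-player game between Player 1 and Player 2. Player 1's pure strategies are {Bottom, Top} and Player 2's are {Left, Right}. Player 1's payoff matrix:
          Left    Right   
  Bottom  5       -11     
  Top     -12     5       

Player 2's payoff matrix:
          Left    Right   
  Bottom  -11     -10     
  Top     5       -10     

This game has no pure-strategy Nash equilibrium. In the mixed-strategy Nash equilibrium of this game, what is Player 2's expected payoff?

For Player 2 to be willing to mix, Player 2 must be indifferent between Left and Right, which pins down Player 1's mix.
  Player 2's payoff from Left: p·(-11) + (1−p)·5 = -16p + 5
  Player 2's payoff from Right: p·(-10) + (1−p)·(-10) = -10
  -16p + 5 = -10  ⇒  -16p = -15  ⇒  p = 15/16.
At equilibrium Player 2 is indifferent across columns, so Player 2's payoff equals the payoff from Left: (15/16)·(-11) + (1/16)·5 = -10.

-10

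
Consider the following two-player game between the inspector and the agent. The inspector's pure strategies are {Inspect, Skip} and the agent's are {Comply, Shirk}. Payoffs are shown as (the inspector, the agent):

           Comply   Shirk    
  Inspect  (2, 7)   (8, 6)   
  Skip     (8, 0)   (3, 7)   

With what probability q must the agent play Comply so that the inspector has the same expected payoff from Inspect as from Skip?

q = 5/11

The inspector's indifference between Inspect and Skip determines the agent's mixing probability q:
  the inspector's expected payoff from Inspect: q·2 + (1−q)·8 = -6q + 8
  the inspector's expected payoff from Skip: q·8 + (1−q)·3 = 5q + 3
  -6q + 8 = 5q + 3  ⇒  -11q = -5  ⇒  q = 5/11.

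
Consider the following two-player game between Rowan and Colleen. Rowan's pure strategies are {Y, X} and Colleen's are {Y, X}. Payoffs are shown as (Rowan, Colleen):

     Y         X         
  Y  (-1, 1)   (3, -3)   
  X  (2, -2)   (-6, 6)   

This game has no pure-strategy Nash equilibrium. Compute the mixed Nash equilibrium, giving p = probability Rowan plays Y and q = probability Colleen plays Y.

Rowan's mix must leave Colleen indifferent between Y and X.
  Colleen's payoff to Y: p·1 + (1−p)·(-2) = 3p - 2
  Colleen's payoff to X: p·(-3) + (1−p)·6 = -9p + 6
  3p - 2 = -9p + 6  ⇒  12p = 8  ⇒  p = 2/3.
Colleen's mix must leave Rowan indifferent between Y and X.
  Rowan's payoff from Y: q·(-1) + (1−q)·3 = -4q + 3
  Rowan's payoff from X: q·2 + (1−q)·(-6) = 8q - 6
  -4q + 3 = 8q - 6  ⇒  -12q = -9  ⇒  q = 3/4.

p = 2/3, q = 3/4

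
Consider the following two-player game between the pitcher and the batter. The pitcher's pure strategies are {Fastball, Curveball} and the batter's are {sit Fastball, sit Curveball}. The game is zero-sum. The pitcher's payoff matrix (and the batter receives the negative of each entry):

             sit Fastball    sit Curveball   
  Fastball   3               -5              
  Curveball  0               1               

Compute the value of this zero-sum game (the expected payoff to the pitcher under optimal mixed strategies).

v = 1/3

The pitcher's indifference between Fastball and Curveball determines the batter's mixing probability q:
  the pitcher's expected payoff from Fastball: q·3 + (1−q)·(-5) = 8q - 5
  the pitcher's expected payoff from Curveball: q·0 + (1−q)·1 = -q + 1
  8q - 5 = -q + 1  ⇒  9q = 6  ⇒  q = 2/3.
The value is the pitcher's expected payoff against this mix (using Fastball): (2/3)·3 + (1/3)·(-5) = 1/3.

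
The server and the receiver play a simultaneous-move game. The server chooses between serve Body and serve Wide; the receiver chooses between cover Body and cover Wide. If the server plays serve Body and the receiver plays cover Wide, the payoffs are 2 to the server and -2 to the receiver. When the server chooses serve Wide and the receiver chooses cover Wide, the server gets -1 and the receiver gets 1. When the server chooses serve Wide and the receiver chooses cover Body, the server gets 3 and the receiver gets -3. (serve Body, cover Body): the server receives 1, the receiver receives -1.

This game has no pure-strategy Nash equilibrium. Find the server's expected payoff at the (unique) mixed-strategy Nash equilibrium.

7/5

For the server to be willing to mix, the server must be indifferent between serve Body and serve Wide, which pins down the receiver's mix.
  the server's payoff from serve Body: q·1 + (1−q)·2 = -q + 2
  the server's payoff from serve Wide: q·3 + (1−q)·(-1) = 4q - 1
  -q + 2 = 4q - 1  ⇒  -5q = -3  ⇒  q = 3/5.
At equilibrium the server is indifferent across rows, so the server's payoff equals the payoff from serve Body: (3/5)·1 + (2/5)·2 = 7/5.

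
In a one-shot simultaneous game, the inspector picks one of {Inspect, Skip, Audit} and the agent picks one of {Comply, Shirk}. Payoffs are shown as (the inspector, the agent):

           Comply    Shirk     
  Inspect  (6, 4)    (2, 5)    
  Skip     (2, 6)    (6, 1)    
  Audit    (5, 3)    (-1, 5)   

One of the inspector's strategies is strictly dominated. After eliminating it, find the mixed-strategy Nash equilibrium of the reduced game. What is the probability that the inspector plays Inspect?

The inspector's strategy Audit is strictly dominated by Inspect: 6 > 5 and 2 > -1. Eliminate Audit.
The inspector's mix must leave the agent indifferent between Comply and Shirk.
  the agent's payoff to Comply: p·4 + (1−p)·6 = -2p + 6
  the agent's payoff to Shirk: p·5 + (1−p)·1 = 4p + 1
  -2p + 6 = 4p + 1  ⇒  -6p = -5  ⇒  p = 5/6.

p = 5/6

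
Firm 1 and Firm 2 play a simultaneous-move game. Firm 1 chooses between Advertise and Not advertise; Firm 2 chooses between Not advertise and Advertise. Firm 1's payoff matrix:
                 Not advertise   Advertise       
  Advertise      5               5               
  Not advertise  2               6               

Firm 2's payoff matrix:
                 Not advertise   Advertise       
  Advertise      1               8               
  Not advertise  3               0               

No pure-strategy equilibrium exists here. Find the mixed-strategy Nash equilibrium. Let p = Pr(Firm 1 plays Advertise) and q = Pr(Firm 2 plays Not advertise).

Firm 2's indifference between Not advertise and Advertise determines Firm 1's mixing probability p:
  Firm 2's payoff to Not advertise: p·1 + (1−p)·3 = -2p + 3
  Firm 2's payoff to Advertise: p·8 + (1−p)·0 = 8p
  -2p + 3 = 8p  ⇒  -10p = -3  ⇒  p = 3/10.
Set Firm 1's expected payoff from Advertise equal to that from Not advertise:
  Firm 1's expected payoff from Advertise: q·5 + (1−q)·5 = 5
  Firm 1's expected payoff from Not advertise: q·2 + (1−q)·6 = -4q + 6
  5 = -4q + 6  ⇒  4q = 1  ⇒  q = 1/4.

p = 3/10, q = 1/4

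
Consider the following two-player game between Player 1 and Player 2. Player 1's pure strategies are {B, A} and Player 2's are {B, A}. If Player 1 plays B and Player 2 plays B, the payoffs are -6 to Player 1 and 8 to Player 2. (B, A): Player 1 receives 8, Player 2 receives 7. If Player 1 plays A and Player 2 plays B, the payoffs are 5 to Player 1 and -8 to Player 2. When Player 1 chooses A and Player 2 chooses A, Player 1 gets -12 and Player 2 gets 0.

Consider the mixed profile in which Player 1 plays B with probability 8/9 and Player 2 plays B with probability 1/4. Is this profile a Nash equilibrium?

Given Player 2's mix q = 1/4, Player 1's payoff from B is 9/2 but from A is -31/4. Player 1 strictly prefers B, so Player 1 would not mix.
So the proposed profile is not a Nash equilibrium.

No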